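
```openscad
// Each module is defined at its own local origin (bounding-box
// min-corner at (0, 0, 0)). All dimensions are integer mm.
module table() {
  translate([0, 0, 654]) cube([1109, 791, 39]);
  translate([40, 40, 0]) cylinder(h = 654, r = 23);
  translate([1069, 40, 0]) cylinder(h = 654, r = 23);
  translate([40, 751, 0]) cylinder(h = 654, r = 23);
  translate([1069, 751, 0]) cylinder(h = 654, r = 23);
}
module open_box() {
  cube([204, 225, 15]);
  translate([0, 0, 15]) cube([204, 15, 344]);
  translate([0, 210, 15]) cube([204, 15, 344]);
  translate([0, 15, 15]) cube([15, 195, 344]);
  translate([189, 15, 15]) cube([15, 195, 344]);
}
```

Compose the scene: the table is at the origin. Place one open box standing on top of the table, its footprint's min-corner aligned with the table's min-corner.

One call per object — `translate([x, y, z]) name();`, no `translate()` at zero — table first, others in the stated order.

table();
translate([0, 0, 693]) open_box();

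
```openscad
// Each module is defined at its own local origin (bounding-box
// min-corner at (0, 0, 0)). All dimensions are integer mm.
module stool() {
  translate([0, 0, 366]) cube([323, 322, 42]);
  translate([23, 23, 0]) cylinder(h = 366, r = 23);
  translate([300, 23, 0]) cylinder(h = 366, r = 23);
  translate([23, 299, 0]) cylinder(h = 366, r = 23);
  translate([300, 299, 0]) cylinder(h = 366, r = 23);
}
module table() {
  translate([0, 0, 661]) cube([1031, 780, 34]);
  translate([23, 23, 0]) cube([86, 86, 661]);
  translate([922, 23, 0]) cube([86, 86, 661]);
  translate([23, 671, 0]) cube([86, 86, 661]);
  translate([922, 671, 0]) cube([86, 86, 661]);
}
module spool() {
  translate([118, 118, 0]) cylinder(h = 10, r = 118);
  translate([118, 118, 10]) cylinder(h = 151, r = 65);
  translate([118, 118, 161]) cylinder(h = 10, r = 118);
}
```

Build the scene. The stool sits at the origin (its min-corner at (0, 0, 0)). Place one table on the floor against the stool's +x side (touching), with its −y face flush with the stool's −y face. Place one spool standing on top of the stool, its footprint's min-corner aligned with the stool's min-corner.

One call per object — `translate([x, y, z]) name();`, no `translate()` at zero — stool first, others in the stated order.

stool();
translate([323, 0, 0]) table();
translate([0, 0, 408]) spool();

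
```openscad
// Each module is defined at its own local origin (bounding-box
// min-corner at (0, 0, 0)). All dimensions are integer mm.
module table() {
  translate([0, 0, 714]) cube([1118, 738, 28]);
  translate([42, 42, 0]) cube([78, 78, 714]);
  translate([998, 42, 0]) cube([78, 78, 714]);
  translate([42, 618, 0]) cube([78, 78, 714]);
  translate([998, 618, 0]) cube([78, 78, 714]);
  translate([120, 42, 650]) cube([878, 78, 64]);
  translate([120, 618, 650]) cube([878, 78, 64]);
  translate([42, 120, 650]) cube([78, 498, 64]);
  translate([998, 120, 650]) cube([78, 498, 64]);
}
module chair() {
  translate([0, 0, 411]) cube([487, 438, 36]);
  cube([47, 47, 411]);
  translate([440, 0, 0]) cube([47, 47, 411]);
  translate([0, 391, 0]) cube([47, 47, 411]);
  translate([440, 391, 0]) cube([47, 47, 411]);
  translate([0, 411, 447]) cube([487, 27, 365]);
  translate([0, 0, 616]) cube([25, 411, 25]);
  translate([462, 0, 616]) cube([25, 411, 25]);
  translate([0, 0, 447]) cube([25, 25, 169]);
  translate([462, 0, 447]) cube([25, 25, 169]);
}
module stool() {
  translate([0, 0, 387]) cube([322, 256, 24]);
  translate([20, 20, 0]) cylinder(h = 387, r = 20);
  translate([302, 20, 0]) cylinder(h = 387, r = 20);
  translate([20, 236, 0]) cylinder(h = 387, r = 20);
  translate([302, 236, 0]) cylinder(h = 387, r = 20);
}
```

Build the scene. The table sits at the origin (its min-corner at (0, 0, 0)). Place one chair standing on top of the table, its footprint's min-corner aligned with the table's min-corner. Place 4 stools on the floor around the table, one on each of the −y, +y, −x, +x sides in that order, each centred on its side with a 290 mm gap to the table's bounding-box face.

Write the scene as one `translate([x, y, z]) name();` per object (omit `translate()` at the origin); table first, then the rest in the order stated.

table();
translate([0, 0, 742]) chair();
translate([398, -546, 0]) stool();
translate([398, 1028, 0]) stool();
translate([-612, 241, 0]) stool();
translate([1408, 241, 0]) stool();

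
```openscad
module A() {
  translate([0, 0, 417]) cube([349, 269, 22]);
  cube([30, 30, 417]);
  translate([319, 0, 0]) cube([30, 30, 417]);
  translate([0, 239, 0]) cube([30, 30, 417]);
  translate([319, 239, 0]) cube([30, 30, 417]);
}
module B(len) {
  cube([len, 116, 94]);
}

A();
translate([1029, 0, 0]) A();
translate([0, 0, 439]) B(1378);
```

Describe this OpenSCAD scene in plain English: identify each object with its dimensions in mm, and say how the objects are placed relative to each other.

A is a four-legged stool. The seat is 349×269 mm, 22 mm thick, top at z = 439 mm. It stands on four square legs, each 30×30 mm in cross-section, from z = 0 to the seat underside, each flush with a corner of the seat.

B is a rectangular beam 1378 mm long (x), 116 mm deep (y), 94 mm thick (z).

The beam spans the tops of two stools placed 680 mm apart, resting at z = 439 mm.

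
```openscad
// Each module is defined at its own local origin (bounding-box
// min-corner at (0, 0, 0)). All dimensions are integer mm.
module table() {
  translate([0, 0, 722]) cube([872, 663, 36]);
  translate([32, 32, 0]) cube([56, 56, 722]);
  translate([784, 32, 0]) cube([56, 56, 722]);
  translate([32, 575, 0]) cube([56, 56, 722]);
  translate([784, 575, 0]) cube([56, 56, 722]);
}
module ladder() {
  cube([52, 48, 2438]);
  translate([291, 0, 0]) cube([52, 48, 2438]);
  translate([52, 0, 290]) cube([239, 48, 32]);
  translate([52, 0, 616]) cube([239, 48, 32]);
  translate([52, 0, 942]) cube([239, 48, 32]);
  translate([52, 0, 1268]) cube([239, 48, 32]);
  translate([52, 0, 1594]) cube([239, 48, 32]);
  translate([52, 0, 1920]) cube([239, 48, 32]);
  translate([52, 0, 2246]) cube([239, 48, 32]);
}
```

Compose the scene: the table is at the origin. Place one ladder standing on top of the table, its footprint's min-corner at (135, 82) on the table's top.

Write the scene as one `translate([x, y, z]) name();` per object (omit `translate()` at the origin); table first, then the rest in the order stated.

table();
translate([135, 82, 758]) ladder();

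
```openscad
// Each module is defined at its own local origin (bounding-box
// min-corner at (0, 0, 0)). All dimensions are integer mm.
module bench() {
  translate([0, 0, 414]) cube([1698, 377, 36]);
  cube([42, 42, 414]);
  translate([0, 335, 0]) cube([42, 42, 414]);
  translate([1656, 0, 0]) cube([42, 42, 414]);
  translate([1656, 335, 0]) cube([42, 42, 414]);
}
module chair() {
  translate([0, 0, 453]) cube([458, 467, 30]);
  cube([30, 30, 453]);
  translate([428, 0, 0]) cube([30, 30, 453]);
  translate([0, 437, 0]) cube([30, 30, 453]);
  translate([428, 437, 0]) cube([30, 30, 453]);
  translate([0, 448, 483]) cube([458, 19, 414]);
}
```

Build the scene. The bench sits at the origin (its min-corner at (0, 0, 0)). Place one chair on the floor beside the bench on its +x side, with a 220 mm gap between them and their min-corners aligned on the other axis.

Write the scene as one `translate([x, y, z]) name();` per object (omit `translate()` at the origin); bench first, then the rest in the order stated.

bench();
translate([1918, 0, 0]) chair();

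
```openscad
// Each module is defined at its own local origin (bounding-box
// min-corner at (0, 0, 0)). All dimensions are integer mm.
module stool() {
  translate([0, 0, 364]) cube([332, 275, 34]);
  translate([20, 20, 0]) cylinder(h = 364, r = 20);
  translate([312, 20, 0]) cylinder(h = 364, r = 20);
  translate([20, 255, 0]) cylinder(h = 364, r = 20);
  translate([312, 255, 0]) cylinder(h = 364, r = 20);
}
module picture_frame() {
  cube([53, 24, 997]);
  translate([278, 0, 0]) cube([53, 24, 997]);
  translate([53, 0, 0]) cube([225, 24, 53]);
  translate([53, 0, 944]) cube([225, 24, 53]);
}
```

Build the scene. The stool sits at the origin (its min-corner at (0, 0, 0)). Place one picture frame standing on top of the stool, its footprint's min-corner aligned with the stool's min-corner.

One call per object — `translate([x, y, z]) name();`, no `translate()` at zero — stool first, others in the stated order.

stool();
translate([0, 0, 398]) picture_frame();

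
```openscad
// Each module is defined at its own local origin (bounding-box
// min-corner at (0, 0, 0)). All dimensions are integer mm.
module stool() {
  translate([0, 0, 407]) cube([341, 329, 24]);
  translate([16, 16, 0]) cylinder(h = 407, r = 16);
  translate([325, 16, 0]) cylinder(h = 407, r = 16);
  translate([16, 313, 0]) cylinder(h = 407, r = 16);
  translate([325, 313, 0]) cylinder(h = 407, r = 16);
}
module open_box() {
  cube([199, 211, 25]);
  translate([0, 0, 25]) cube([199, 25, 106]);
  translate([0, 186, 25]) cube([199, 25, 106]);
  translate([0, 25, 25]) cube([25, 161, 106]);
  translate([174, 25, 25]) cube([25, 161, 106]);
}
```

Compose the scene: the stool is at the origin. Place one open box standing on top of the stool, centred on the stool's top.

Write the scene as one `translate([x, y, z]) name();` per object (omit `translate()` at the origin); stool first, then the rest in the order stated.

stool();
translate([71, 59, 431]) open_box();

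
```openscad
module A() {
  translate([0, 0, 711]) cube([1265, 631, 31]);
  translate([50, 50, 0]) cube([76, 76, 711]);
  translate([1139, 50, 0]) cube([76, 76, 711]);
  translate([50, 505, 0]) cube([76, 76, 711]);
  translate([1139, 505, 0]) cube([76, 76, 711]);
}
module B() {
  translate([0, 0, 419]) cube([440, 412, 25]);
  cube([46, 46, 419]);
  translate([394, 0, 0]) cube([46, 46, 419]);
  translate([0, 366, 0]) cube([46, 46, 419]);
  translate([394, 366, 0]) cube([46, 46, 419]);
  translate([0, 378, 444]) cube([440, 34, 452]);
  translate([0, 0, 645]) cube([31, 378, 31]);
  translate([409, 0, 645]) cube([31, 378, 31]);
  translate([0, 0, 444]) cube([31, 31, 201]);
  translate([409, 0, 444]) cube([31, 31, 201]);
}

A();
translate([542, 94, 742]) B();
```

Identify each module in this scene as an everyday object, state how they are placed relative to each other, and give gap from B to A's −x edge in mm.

The chair's min-x is at 542; the table's min-x is 0; gap = 542 mm.

A is a table. B is a chair. The chair is on top of the table. The gap from the chair to the table's −x edge is 542 mm.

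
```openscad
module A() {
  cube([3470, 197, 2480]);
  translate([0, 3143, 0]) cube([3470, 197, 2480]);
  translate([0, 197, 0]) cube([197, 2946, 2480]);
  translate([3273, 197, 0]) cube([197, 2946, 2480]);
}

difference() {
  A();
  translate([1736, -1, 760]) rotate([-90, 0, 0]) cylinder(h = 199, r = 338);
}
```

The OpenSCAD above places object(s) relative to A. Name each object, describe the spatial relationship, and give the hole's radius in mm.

A is a house frame. The house frame has a circular hole through its front wall. The hole's radius is 338 mm.

The subtracted cylinder has r = 338 mm.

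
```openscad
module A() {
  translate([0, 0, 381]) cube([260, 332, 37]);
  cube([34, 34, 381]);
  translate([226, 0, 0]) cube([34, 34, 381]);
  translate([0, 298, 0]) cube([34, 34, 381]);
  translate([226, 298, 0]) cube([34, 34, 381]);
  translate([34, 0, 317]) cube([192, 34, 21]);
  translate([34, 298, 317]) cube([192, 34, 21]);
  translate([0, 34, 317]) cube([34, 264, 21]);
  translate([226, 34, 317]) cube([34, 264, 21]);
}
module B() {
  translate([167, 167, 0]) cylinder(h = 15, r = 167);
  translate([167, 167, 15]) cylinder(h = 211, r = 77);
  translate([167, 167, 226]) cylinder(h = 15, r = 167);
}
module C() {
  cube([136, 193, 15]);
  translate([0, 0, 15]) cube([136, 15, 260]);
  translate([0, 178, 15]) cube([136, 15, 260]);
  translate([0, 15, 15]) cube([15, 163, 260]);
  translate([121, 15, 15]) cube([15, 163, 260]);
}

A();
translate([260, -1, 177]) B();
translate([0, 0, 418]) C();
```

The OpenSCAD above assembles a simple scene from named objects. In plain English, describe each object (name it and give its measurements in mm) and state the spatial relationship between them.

A is a four-legged stool. The seat is 260×332 mm, 37 mm thick, top at z = 418 mm. It stands on four square legs, each 34×34 mm in cross-section, from z = 0 to the seat underside, each flush with a corner of the seat. Four stretchers, 34 mm wide and 21 mm tall, connect adjacent legs with their undersides at z = 317 mm, each running between the inner faces of the legs it joins and aligned with the legs' outer faces on the other axis.

B is a spool: two coaxial disc flanges of radius 167 mm and thickness 15 mm, joined by a core cylinder of radius 77 mm and height 211 mm. The lower flange rests on z = 0 and the three cylinders share a vertical axis.

C is an open storage box with external size 136×193×275 mm and wall thickness 15 mm (the base is also 15 mm thick). The base covers the whole footprint; the four walls stand on the base, with the y-facing walls full-width and the x-facing walls fitting between their inner faces.

The spool is beside the stool with their tops flush at z = 418. The open box is on top of the stool.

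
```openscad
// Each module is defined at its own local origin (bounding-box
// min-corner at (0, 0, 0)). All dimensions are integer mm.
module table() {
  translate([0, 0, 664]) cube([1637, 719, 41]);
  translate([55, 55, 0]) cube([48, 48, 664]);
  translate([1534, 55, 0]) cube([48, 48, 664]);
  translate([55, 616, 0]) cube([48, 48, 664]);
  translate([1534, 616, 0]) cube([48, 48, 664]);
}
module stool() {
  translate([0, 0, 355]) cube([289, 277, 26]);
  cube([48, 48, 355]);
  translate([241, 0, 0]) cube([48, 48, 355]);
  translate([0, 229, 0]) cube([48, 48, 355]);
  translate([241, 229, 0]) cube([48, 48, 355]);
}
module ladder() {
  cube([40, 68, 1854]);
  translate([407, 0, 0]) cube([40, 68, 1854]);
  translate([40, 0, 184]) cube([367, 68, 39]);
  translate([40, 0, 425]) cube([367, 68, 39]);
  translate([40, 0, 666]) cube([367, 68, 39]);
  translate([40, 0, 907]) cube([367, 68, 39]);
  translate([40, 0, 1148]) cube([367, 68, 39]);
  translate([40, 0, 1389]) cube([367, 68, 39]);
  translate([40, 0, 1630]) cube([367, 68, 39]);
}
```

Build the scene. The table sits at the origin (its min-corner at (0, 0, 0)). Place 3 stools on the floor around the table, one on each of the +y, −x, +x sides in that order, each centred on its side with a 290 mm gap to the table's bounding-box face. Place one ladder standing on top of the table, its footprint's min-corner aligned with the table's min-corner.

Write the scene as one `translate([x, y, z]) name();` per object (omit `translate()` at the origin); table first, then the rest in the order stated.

table();
translate([674, 1009, 0]) stool();
translate([-579, 221, 0]) stool();
translate([1927, 221, 0]) stool();
translate([0, 0, 705]) ladder();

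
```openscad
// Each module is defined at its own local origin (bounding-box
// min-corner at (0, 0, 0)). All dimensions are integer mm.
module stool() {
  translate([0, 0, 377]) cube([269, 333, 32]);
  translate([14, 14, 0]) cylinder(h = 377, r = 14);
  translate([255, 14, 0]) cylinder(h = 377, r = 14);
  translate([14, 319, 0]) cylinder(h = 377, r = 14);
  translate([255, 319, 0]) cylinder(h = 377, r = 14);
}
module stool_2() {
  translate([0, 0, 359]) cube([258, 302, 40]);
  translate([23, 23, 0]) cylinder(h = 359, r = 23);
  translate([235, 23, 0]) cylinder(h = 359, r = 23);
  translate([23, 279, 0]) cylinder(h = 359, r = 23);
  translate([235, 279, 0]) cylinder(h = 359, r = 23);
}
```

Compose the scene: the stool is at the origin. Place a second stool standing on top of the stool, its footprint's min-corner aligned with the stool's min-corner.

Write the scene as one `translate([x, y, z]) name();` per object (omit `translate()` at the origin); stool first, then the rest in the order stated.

stool();
translate([0, 0, 409]) stool_2();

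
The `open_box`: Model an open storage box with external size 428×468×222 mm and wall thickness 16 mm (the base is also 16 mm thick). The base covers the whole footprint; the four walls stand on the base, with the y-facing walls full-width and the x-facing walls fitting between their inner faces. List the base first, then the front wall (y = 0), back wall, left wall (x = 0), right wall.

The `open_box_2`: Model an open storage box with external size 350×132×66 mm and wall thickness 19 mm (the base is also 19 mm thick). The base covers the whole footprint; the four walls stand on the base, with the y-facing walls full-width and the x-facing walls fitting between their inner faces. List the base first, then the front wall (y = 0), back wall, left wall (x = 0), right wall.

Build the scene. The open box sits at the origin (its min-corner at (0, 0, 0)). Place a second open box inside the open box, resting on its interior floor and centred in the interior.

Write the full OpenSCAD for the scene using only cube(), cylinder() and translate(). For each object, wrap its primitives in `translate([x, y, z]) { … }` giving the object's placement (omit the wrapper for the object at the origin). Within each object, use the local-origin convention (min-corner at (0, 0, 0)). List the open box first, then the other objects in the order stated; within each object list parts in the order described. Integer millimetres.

cube([428, 468, 16]);
translate([0, 0, 16]) cube([428, 16, 206]);
translate([0, 452, 16]) cube([428, 16, 206]);
translate([0, 16, 16]) cube([16, 436, 206]);
translate([412, 16, 16]) cube([16, 436, 206]);
translate([39, 168, 16]) {
  cube([350, 132, 19]);
  translate([0, 0, 19]) cube([350, 19, 47]);
  translate([0, 113, 19]) cube([350, 19, 47]);
  translate([0, 19, 19]) cube([19, 94, 47]);
  translate([331, 19, 19]) cube([19, 94, 47]);
}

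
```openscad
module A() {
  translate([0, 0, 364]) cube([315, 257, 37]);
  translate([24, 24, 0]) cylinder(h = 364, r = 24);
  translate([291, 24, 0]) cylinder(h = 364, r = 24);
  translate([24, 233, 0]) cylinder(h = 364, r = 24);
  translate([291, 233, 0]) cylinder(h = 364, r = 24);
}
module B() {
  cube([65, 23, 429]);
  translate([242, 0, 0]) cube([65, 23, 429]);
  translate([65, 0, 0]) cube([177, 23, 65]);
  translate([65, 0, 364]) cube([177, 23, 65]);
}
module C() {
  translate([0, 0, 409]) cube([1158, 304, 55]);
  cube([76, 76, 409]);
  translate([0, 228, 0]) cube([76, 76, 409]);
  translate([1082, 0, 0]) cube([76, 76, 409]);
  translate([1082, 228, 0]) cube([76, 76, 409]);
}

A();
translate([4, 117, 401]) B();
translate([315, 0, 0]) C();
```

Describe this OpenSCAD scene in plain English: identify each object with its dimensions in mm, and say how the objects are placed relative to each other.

A is a simple wooden stool: a rectangular seat 315 mm (x) by 257 mm (y), 37 mm thick, top face at z = 401 mm, on four round legs, each 48 mm in diameter. The legs rest on z = 0, each leg's axis is inset half a diameter from the nearest pair of seat edges (so the leg's bounding box is flush with the corner).

B is a rectangular picture frame lying in the x–z plane (depth along y). The opening is 177 mm wide (x) by 299 mm tall (z), surrounded by a border 65 mm wide on all four sides. The frame is 23 mm deep and is made of two full-height vertical stiles with two horizontal rails fitted between them.

C is a long wooden bench with a 1158 mm (x) × 304 mm (y) seat, 55 mm thick, its top surface 464 mm above the floor. Four 76 mm square legs at the seat corners, flush with the edges, run from z = 0 to the seat underside.

The picture frame is on top of the stool, centred. The bench is against the stool's +x side, with their −y faces flush.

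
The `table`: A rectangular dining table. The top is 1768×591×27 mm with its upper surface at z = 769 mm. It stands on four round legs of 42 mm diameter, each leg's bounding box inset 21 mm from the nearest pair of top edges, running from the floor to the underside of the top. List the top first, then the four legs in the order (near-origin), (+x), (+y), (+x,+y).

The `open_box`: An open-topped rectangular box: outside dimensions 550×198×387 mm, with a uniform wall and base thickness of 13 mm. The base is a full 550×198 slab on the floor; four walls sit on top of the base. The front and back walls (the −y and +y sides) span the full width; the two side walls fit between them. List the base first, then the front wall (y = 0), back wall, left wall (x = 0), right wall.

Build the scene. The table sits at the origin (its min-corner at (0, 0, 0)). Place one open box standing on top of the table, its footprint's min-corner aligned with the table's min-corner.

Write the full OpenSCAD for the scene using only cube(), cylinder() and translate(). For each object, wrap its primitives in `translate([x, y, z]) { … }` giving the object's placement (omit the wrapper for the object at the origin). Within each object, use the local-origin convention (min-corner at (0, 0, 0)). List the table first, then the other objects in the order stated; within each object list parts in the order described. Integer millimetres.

translate([0, 0, 742]) cube([1768, 591, 27]);
translate([42, 42, 0]) cylinder(h = 742, r = 21);
translate([1726, 42, 0]) cylinder(h = 742, r = 21);
translate([42, 549, 0]) cylinder(h = 742, r = 21);
translate([1726, 549, 0]) cylinder(h = 742, r = 21);
translate([0, 0, 769]) {
  cube([550, 198, 13]);
  translate([0, 0, 13]) cube([550, 13, 374]);
  translate([0, 185, 13]) cube([550, 13, 374]);
  translate([0, 13, 13]) cube([13, 172, 374]);
  translate([537, 13, 13]) cube([13, 172, 374]);
}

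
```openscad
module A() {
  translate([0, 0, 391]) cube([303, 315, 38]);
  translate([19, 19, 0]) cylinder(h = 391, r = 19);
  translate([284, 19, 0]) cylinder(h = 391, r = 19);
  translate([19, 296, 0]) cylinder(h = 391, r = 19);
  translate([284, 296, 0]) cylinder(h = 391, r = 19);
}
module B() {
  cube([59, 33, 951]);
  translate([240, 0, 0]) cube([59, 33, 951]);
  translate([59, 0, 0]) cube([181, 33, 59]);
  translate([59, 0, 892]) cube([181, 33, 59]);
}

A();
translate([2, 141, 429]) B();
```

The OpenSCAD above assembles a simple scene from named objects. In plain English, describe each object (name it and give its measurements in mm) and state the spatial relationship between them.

A is a simple wooden stool: a rectangular seat 303 mm (x) by 315 mm (y), 38 mm thick, top face at z = 429 mm, on four round legs, each 38 mm in diameter. The legs rest on z = 0, each leg's axis is inset half a diameter from the nearest pair of seat edges (so the leg's bounding box is flush with the corner).

B is a picture frame with a 181×833 mm rectangular opening (x by z) and a uniform 59 mm border on every side. Frame depth is 33 mm along y. It is built from two vertical stiles running the full outside height and two horizontal rails spanning the gap between the stiles.

The picture frame is on top of the stool, centred.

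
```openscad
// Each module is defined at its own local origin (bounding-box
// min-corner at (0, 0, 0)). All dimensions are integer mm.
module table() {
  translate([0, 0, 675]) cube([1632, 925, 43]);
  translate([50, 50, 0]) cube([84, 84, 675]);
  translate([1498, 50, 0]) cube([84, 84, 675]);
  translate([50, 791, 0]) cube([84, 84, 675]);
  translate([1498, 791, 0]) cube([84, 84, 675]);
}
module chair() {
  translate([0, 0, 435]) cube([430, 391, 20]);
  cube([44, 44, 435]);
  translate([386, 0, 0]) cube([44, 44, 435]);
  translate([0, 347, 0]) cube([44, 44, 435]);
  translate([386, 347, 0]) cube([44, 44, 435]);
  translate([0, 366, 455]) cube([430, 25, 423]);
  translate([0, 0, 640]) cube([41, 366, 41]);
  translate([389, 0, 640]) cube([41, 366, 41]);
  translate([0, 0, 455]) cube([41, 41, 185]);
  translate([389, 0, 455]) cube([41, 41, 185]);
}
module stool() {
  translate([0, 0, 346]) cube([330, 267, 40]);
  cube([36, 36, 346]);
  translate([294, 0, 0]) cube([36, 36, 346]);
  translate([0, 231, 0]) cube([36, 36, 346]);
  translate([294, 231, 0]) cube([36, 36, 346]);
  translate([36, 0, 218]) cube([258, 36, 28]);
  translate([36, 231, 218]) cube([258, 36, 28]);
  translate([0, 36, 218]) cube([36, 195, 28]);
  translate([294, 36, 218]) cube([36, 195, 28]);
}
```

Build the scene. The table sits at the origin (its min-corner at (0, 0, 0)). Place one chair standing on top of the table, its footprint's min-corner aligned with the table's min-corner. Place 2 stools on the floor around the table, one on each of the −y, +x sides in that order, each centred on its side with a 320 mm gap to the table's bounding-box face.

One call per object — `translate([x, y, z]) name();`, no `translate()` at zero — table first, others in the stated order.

table();
translate([0, 0, 718]) chair();
translate([651, -587, 0]) stool();
translate([1952, 329, 0]) stool();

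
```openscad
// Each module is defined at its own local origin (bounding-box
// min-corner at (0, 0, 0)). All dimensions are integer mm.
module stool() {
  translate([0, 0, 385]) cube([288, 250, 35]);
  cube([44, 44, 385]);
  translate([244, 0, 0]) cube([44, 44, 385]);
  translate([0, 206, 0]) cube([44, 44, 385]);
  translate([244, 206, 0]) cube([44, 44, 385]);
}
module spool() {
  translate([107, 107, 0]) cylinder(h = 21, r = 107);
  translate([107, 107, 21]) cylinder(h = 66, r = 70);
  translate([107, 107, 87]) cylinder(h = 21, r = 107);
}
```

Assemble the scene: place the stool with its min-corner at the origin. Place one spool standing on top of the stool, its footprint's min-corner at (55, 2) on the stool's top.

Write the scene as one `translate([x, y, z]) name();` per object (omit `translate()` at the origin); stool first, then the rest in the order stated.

stool();
translate([55, 2, 420]) spool();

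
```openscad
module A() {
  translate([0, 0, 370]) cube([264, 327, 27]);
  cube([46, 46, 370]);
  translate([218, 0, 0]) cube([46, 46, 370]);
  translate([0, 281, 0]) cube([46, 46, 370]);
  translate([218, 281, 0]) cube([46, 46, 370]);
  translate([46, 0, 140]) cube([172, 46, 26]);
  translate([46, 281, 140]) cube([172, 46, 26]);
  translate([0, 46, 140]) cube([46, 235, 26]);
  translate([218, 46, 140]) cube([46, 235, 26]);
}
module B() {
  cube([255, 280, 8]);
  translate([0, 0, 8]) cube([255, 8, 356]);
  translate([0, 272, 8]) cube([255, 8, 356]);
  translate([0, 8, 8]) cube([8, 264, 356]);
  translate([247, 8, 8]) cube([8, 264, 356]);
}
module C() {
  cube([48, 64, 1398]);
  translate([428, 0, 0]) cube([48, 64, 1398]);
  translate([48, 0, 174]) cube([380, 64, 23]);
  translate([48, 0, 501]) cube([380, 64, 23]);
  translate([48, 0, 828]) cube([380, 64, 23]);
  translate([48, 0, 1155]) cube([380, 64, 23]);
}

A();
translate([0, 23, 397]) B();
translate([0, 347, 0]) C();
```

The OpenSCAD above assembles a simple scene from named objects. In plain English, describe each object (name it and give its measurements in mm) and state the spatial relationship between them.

A is a four-legged stool. The seat is a 264×327×27 mm slab whose top surface is at z = 397 mm; four square legs, each 46×46 mm in cross-section, run from the floor (z = 0) to the underside of the seat, each flush with a corner of the seat. Four stretchers, 46 mm wide and 26 mm tall, connect adjacent legs with their undersides at z = 140 mm, each running between the inner faces of the legs it joins and aligned with the legs' outer faces on the other axis.

B is an open-topped rectangular box: outside dimensions 255×280×364 mm, with a uniform wall and base thickness of 8 mm. The base is a full 255×280 slab on the floor; four walls sit on top of the base. The front and back walls (the −y and +y sides) span the full width; the two side walls fit between them.

C is a wooden ladder with two side rails of 48×64 mm section and 1398 mm height, set 476 mm apart overall. Between them run 4 rectangular rungs (64 mm deep, 23 mm thick), front faces flush with the rails' −y face. The bottom of the first rung is 174 mm above the floor and each subsequent rung is 327 mm higher than the one below.

The open box is on top of the stool. The ladder is on the floor beside the stool on its +y side.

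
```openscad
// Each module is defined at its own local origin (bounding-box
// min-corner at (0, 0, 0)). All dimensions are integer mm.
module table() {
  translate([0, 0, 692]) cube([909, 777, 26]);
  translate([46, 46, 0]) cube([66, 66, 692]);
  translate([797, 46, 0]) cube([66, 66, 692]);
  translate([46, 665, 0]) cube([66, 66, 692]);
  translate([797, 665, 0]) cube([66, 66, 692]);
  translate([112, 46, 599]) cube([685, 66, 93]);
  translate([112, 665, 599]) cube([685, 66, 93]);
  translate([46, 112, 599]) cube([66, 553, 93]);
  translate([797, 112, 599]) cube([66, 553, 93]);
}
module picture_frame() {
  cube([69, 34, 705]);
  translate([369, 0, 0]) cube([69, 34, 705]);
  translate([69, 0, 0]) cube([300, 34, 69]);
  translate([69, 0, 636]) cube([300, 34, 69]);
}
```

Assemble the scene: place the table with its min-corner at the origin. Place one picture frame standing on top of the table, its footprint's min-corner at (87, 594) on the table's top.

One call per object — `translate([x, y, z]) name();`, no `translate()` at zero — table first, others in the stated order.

table();
translate([87, 594, 718]) picture_frame();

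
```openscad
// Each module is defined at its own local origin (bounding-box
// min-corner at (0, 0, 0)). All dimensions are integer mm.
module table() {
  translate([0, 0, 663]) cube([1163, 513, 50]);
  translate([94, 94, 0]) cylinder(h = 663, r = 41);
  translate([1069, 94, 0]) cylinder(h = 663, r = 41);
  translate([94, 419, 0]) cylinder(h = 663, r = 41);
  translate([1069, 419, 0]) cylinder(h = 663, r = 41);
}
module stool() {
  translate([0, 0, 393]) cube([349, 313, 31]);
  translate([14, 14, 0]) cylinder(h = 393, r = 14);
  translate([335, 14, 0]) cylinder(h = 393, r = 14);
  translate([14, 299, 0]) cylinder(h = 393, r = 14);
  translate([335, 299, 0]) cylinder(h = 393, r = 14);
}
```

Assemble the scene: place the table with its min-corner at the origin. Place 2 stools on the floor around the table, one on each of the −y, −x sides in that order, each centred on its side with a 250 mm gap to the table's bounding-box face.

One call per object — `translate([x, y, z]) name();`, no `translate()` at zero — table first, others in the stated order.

table();
translate([407, -563, 0]) stool();
translate([-599, 100, 0]) stool();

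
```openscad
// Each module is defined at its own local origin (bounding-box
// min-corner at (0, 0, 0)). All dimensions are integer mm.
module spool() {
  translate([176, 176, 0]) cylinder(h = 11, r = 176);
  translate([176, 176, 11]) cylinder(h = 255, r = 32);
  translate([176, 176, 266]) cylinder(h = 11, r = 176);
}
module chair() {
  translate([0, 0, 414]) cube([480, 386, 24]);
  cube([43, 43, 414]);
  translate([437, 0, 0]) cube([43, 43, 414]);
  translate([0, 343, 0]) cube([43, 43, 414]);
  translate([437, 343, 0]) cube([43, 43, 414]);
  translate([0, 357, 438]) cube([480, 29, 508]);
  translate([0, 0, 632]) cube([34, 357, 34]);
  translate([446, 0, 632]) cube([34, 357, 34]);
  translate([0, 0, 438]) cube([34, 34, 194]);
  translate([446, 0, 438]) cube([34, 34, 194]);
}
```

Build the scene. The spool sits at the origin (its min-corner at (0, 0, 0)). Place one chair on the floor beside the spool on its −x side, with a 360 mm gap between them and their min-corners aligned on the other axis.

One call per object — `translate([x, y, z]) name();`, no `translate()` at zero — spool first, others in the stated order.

spool();
translate([-840, 0, 0]) chair();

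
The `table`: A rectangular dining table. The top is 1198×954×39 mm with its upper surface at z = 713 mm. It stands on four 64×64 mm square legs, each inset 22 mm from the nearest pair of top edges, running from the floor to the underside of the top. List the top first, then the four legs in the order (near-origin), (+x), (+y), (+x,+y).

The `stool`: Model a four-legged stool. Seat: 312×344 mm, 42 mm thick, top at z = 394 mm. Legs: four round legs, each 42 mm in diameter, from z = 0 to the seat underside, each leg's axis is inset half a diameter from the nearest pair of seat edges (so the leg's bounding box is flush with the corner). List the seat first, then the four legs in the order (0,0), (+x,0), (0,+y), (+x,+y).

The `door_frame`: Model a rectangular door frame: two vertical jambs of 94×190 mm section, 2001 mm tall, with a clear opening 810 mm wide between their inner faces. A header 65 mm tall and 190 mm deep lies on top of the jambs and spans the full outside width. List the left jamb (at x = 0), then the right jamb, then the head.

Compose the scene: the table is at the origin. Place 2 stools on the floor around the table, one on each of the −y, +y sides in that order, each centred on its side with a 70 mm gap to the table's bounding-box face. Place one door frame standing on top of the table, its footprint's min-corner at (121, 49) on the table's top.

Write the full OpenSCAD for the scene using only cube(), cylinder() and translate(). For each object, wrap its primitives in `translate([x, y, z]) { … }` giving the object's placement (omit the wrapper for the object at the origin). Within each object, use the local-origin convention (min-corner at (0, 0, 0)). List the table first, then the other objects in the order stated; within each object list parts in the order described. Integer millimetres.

translate([0, 0, 674]) cube([1198, 954, 39]);
translate([22, 22, 0]) cube([64, 64, 674]);
translate([1112, 22, 0]) cube([64, 64, 674]);
translate([22, 868, 0]) cube([64, 64, 674]);
translate([1112, 868, 0]) cube([64, 64, 674]);
translate([443, -414, 0]) {
  translate([0, 0, 352]) cube([312, 344, 42]);
  translate([21, 21, 0]) cylinder(h = 352, r = 21);
  translate([291, 21, 0]) cylinder(h = 352, r = 21);
  translate([21, 323, 0]) cylinder(h = 352, r = 21);
  translate([291, 323, 0]) cylinder(h = 352, r = 21);
}
translate([443, 1024, 0]) {
  translate([0, 0, 352]) cube([312, 344, 42]);
  translate([21, 21, 0]) cylinder(h = 352, r = 21);
  translate([291, 21, 0]) cylinder(h = 352, r = 21);
  translate([21, 323, 0]) cylinder(h = 352, r = 21);
  translate([291, 323, 0]) cylinder(h = 352, r = 21);
}
translate([121, 49, 713]) {
  cube([94, 190, 2001]);
  translate([904, 0, 0]) cube([94, 190, 2001]);
  translate([0, 0, 2001]) cube([998, 190, 65]);
}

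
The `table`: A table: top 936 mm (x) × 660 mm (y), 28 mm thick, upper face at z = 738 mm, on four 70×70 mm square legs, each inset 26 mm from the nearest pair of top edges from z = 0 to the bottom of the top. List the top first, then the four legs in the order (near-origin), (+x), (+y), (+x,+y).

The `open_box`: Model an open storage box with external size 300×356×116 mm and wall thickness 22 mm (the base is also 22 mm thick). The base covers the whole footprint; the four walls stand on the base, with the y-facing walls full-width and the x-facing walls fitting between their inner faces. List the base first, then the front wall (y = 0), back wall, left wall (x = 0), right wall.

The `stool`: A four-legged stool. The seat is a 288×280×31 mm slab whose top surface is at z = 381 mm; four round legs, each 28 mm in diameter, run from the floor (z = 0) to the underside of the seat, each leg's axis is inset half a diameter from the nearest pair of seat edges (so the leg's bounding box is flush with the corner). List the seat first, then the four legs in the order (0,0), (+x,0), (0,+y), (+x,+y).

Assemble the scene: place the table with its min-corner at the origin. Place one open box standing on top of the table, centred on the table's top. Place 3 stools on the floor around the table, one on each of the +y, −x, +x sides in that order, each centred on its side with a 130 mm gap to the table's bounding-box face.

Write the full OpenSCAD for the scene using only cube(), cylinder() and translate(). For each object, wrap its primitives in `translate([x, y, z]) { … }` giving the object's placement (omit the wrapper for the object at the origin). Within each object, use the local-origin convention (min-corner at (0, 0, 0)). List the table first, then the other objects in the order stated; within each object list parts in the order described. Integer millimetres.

translate([0, 0, 710]) cube([936, 660, 28]);
translate([26, 26, 0]) cube([70, 70, 710]);
translate([840, 26, 0]) cube([70, 70, 710]);
translate([26, 564, 0]) cube([70, 70, 710]);
translate([840, 564, 0]) cube([70, 70, 710]);
translate([318, 152, 738]) {
  cube([300, 356, 22]);
  translate([0, 0, 22]) cube([300, 22, 94]);
  translate([0, 334, 22]) cube([300, 22, 94]);
  translate([0, 22, 22]) cube([22, 312, 94]);
  translate([278, 22, 22]) cube([22, 312, 94]);
}
translate([324, 790, 0]) {
  translate([0, 0, 350]) cube([288, 280, 31]);
  translate([14, 14, 0]) cylinder(h = 350, r = 14);
  translate([274, 14, 0]) cylinder(h = 350, r = 14);
  translate([14, 266, 0]) cylinder(h = 350, r = 14);
  translate([274, 266, 0]) cylinder(h = 350, r = 14);
}
translate([-418, 190, 0]) {
  translate([0, 0, 350]) cube([288, 280, 31]);
  translate([14, 14, 0]) cylinder(h = 350, r = 14);
  translate([274, 14, 0]) cylinder(h = 350, r = 14);
  translate([14, 266, 0]) cylinder(h = 350, r = 14);
  translate([274, 266, 0]) cylinder(h = 350, r = 14);
}
translate([1066, 190, 0]) {
  translate([0, 0, 350]) cube([288, 280, 31]);
  translate([14, 14, 0]) cylinder(h = 350, r = 14);
  translate([274, 14, 0]) cylinder(h = 350, r = 14);
  translate([14, 266, 0]) cylinder(h = 350, r = 14);
  translate([274, 266, 0]) cylinder(h = 350, r = 14);
}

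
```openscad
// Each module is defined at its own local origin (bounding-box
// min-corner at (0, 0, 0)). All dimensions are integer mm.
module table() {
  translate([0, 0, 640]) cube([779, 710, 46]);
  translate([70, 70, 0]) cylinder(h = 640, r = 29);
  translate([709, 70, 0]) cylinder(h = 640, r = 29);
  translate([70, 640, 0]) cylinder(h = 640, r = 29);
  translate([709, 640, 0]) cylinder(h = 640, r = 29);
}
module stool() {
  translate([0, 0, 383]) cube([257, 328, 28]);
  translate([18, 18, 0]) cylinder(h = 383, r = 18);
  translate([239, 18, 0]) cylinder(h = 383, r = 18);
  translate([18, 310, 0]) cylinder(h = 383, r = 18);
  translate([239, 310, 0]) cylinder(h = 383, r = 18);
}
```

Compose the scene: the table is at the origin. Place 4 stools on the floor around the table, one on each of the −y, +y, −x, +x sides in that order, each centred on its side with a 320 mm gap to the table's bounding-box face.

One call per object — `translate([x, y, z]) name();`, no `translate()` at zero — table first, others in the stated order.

table();
translate([261, -648, 0]) stool();
translate([261, 1030, 0]) stool();
translate([-577, 191, 0]) stool();
translate([1099, 191, 0]) stool();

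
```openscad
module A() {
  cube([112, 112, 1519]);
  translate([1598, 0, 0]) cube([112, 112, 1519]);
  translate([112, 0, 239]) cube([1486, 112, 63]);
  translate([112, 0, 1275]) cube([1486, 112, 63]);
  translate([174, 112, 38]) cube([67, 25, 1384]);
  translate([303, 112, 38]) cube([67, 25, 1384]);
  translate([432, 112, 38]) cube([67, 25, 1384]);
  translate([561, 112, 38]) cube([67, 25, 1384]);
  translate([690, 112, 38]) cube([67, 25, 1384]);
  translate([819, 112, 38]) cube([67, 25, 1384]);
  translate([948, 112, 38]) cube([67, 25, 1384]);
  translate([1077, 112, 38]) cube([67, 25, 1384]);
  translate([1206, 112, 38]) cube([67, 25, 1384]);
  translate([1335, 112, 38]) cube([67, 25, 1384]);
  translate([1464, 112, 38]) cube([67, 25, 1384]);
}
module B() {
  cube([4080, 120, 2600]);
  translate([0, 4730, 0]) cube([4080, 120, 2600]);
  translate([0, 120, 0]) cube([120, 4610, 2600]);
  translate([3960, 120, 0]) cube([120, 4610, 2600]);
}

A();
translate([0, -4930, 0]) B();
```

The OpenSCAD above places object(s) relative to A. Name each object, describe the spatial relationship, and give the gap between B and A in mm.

A is a fence section. B is a house frame. The house frame is on the floor beside the fence section on its −y side. The gap between the house frame and the fence section is 80 mm.

The house frame's nearest face is 80 mm from the fence section's −y face.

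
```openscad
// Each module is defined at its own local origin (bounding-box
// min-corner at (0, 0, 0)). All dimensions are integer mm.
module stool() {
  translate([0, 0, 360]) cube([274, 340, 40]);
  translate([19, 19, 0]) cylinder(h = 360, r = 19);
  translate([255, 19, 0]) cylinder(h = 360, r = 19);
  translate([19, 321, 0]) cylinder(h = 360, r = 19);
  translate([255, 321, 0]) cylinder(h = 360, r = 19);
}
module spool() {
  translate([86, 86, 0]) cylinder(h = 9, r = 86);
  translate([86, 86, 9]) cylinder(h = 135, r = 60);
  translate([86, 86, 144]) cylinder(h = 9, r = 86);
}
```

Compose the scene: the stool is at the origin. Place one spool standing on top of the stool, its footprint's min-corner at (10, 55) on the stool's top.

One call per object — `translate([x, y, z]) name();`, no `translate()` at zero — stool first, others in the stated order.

stool();
translate([10, 55, 400]) spool();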